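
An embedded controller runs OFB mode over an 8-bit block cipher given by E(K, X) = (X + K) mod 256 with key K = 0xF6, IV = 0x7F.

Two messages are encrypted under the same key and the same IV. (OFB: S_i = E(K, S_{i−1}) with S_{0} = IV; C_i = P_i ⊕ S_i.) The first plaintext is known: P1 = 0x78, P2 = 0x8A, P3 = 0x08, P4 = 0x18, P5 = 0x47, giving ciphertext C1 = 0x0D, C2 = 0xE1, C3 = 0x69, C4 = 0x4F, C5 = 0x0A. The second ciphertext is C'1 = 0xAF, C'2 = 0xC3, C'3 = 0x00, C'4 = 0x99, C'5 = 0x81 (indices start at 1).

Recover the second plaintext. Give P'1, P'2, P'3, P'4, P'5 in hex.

In OFB with a reused IV, both messages share the same keystream S_i, so C_i ⊕ C'_i = P_i ⊕ P'_i and thus P'_i = P_i ⊕ C_i ⊕ C'_i.
P'1: 0x78 ⊕ 0x0D ⊕ 0xAF = 0xDA.
P'2: 0x8A ⊕ 0xE1 ⊕ 0xC3 = 0xA8.
P'3: 0x08 ⊕ 0x69 ⊕ 0x00 = 0x61.
P'4: 0x18 ⊕ 0x4F ⊕ 0x99 = 0xCE.
P'5: 0x47 ⊕ 0x0A ⊕ 0x81 = 0xCC.

P'1 = 0xDA, P'2 = 0xA8, P'3 = 0x61, P'4 = 0xCE, P'5 = 0xCC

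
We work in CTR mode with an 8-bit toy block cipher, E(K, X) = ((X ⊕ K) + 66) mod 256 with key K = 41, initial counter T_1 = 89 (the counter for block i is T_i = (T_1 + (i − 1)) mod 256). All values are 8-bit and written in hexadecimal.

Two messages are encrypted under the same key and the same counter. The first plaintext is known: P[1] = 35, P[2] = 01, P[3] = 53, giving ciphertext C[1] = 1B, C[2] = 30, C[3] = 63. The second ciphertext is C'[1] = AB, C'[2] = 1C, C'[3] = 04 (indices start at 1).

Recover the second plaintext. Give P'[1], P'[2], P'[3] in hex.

In CTR with a reused counter, both messages share the same keystream S_i, so C_i ⊕ C'_i = P_i ⊕ P'_i and thus P'_i = P_i ⊕ C_i ⊕ C'_i.
P'[1]: 35 ⊕ 1B ⊕ AB = 85.
P'[2]: 01 ⊕ 30 ⊕ 1C = 2D.
P'[3]: 53 ⊕ 63 ⊕ 04 = 34.

P'[1] = 85, P'[2] = 2D, P'[3] = 34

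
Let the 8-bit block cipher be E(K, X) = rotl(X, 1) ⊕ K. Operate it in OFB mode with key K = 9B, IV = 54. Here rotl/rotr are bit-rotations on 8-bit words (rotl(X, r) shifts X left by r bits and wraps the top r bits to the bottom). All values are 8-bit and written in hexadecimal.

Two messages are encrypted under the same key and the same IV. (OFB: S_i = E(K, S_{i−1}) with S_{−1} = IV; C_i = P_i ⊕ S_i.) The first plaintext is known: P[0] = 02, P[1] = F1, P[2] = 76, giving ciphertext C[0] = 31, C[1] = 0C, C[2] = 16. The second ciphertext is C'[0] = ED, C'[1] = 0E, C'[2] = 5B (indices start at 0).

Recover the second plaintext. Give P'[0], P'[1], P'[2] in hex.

P'[0] = DE, P'[1] = F3, P'[2] = 3B

In OFB with a reused IV, both messages share the same keystream S_i, so C_i ⊕ C'_i = P_i ⊕ P'_i and thus P'_i = P_i ⊕ C_i ⊕ C'_i.
P'[0]: 02 ⊕ 31 ⊕ ED = DE.
P'[1]: F1 ⊕ 0C ⊕ 0E = F3.
P'[2]: 76 ⊕ 16 ⊕ 5B = 3B.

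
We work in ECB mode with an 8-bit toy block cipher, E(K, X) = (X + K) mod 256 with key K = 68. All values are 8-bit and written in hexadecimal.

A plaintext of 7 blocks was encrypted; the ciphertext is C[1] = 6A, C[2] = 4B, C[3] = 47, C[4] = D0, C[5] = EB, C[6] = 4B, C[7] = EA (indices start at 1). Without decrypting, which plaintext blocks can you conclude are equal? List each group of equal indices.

P[2] = P[6]

ECB encrypts each block independently with the same key, so equal ciphertext blocks imply equal plaintext blocks.
C[2] = C[6] = 4B, so P[2] = P[6].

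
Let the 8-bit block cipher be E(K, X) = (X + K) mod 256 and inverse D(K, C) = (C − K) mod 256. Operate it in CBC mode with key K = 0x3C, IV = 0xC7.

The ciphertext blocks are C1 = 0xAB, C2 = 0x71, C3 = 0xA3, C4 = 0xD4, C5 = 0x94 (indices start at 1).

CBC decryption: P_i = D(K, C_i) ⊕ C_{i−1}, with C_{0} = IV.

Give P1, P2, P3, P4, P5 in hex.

P1: D(K, 0xAB) = 0x6F; 0x6F ⊕ 0xC7 = 0xA8.
P2: D(K, 0x71) = 0x35; 0x35 ⊕ 0xAB = 0x9E.
P3: D(K, 0xA3) = 0x67; 0x67 ⊕ 0x71 = 0x16.
P4: D(K, 0xD4) = 0x98; 0x98 ⊕ 0xA3 = 0x3B.
P5: D(K, 0x94) = 0x58; 0x58 ⊕ 0xD4 = 0x8C.

P1 = 0xA8, P2 = 0x9E, P3 = 0x16, P4 = 0x3B, P5 = 0x8C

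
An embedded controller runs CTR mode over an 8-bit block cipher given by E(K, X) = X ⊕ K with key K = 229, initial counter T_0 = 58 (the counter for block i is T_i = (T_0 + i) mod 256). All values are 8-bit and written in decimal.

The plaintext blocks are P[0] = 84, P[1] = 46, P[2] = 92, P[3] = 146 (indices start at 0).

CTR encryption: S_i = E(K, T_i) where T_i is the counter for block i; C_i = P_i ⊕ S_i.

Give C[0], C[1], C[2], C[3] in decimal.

C[0]: T = 58, S = E(K, T) = 223; 84 ⊕ 223 = 139.
C[1]: T = 59, S = E(K, T) = 222; 46 ⊕ 222 = 240.
C[2]: T = 60, S = E(K, T) = 217; 92 ⊕ 217 = 133.
C[3]: T = 61, S = E(K, T) = 216; 146 ⊕ 216 = 74.

C[0] = 139, C[1] = 240, C[2] = 133, C[3] = 74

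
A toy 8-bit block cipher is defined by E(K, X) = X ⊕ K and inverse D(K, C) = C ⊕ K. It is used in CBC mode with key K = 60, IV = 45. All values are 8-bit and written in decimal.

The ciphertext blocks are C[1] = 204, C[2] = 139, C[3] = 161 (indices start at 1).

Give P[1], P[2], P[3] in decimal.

P[1] = 221, P[2] = 123, P[3] = 22

CBC decryption: P_i = D(K, C_i) ⊕ C_{i−1}, with C_{0} = IV.
P[1]: D(K, 204) = 240; 240 ⊕ 45 = 221.
P[2]: D(K, 139) = 183; 183 ⊕ 204 = 123.
P[3]: D(K, 161) = 157; 157 ⊕ 139 = 22.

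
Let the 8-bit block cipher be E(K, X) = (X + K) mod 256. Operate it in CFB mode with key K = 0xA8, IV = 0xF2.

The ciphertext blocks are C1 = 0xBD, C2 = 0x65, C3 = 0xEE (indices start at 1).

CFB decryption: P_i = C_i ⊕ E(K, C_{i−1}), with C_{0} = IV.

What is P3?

P3: E(K, 0x65) = 0x0D; 0xEE ⊕ 0x0D = 0xE3.

P3 = 0xE3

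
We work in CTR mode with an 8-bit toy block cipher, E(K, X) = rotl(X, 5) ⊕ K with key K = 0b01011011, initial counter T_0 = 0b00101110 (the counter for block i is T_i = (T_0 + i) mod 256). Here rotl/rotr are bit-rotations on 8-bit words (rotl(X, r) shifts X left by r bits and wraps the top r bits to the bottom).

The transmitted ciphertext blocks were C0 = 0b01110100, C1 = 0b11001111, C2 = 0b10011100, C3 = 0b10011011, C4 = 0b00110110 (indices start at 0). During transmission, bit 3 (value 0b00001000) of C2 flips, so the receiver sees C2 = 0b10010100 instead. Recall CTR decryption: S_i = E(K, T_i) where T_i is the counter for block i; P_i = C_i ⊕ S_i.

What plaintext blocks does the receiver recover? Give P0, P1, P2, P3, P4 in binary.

P0 = 0b11101010, P1 = 0b01110001, P2 = 0b11001001, P3 = 0b11100110, P4 = 0b00101011

Only C2 changed, to 0b10010100. In CTR, a change in C_i flips the same bit in P_i only; the keystream is unaffected. Decrypting the received ciphertext:
P0: T = 0b00101110, S = E(K, T) = 0b10011110; 0b01110100 ⊕ 0b10011110 = 0b11101010.
P1: T = 0b00101111, S = E(K, T) = 0b10111110; 0b11001111 ⊕ 0b10111110 = 0b01110001.
P2: T = 0b00110000, S = E(K, T) = 0b01011101; 0b10010100 ⊕ 0b01011101 = 0b11001001.
P3: T = 0b00110001, S = E(K, T) = 0b01111101; 0b10011011 ⊕ 0b01111101 = 0b11100110.
P4: T = 0b00110010, S = E(K, T) = 0b00011101; 0b00110110 ⊕ 0b00011101 = 0b00101011.
Blocks that differ from the original plaintext: P2.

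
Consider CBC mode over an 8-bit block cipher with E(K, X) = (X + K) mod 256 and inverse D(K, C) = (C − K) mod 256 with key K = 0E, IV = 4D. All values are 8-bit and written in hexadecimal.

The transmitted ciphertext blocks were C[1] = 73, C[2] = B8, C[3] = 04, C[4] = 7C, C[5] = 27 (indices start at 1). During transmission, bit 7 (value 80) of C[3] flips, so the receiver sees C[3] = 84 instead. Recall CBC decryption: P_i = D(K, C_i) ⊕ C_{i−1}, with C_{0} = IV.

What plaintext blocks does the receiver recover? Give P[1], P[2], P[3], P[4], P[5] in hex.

Only C[3] changed, to 84. In CBC, a change in C_i garbles P_i and flips the same bit in P_{i+1}. Decrypting the received ciphertext:
P[1]: D(K, 73) = 65; 65 ⊕ 4D = 28.
P[2]: D(K, B8) = AA; AA ⊕ 73 = D9.
P[3]: D(K, 84) = 76; 76 ⊕ B8 = CE.
P[4]: D(K, 7C) = 6E; 6E ⊕ 84 = EA.
P[5]: D(K, 27) = 19; 19 ⊕ 7C = 65.
Blocks that differ from the original plaintext: P[3], P[4].

P[1] = 28, P[2] = D9, P[3] = CE, P[4] = EA, P[5] = 65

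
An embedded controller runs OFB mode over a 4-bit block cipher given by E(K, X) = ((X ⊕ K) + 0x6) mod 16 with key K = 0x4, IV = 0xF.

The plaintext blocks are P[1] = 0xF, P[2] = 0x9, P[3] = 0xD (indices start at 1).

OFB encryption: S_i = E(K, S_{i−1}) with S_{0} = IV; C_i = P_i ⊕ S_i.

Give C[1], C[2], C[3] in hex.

C[1] = 0xE, C[2] = 0x2, C[3] = 0x8

C[1]: S = E(K, 0xF) = 0x1; 0xF ⊕ 0x1 = 0xE.
C[2]: S = E(K, 0x1) = 0xB; 0x9 ⊕ 0xB = 0x2.
C[3]: S = E(K, 0xB) = 0x5; 0xD ⊕ 0x5 = 0x8.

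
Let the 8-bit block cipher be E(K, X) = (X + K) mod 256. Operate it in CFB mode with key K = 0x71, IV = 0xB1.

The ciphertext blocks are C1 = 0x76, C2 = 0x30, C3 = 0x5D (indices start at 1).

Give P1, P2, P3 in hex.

P1 = 0x54, P2 = 0xD7, P3 = 0xFC

CFB decryption: P_i = C_i ⊕ E(K, C_{i−1}), with C_{0} = IV.
P1: E(K, 0xB1) = 0x22; 0x76 ⊕ 0x22 = 0x54.
P2: E(K, 0x76) = 0xE7; 0x30 ⊕ 0xE7 = 0xD7.
P3: E(K, 0x30) = 0xA1; 0x5D ⊕ 0xA1 = 0xFC.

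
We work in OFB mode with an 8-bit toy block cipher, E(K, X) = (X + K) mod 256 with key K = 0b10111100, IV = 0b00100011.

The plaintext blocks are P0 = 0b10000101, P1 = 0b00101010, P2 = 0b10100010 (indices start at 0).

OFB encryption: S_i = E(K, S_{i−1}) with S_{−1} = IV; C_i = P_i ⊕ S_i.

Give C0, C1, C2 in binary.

C0: S = E(K, 0b00100011) = 0b11011111; 0b10000101 ⊕ 0b11011111 = 0b01011010.
C1: S = E(K, 0b11011111) = 0b10011011; 0b00101010 ⊕ 0b10011011 = 0b10110001.
C2: S = E(K, 0b10011011) = 0b01010111; 0b10100010 ⊕ 0b01010111 = 0b11110101.

C0 = 0b01011010, C1 = 0b10110001, C2 = 0b11110101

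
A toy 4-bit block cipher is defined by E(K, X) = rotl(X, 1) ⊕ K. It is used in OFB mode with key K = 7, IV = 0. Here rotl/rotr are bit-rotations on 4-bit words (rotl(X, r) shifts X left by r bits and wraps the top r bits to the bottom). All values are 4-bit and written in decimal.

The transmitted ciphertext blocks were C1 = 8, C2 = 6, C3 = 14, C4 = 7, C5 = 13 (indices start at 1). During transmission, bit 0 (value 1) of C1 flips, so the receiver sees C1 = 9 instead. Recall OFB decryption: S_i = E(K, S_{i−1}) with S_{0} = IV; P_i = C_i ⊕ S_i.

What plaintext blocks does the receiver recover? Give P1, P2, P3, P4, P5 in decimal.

Only C1 changed, to 9. In OFB, a change in C_i flips the same bit in P_i only; the keystream is unaffected. Decrypting the received ciphertext:
P1: S = E(K, 0) = 7; 9 ⊕ 7 = 14.
P2: S = E(K, 7) = 9; 6 ⊕ 9 = 15.
P3: S = E(K, 9) = 4; 14 ⊕ 4 = 10.
P4: S = E(K, 4) = 15; 7 ⊕ 15 = 8.
P5: S = E(K, 15) = 8; 13 ⊕ 8 = 5.
Blocks that differ from the original plaintext: P1.

P1 = 14, P2 = 15, P3 = 10, P4 = 8, P5 = 5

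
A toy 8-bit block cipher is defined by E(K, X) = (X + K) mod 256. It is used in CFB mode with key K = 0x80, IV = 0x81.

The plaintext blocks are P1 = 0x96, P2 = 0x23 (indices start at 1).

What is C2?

CFB encryption: C_i = P_i ⊕ E(K, C_{i−1}), with C_{0} = IV.
C1: E(K, 0x81) = 0x01; 0x96 ⊕ 0x01 = 0x97.
C2: E(K, 0x97) = 0x17; 0x23 ⊕ 0x17 = 0x34.

C2 = 0x34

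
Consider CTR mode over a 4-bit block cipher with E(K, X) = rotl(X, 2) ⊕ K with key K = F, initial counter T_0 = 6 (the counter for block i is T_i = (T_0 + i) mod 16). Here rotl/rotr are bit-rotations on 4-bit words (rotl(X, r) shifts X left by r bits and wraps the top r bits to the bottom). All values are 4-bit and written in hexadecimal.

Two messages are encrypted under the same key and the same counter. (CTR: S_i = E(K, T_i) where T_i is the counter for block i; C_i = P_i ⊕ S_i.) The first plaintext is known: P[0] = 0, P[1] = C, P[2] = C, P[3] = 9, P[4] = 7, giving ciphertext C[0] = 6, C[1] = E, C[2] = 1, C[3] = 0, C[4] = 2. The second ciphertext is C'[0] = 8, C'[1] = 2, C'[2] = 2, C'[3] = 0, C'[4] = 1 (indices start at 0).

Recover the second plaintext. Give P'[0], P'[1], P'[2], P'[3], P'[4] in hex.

P'[0] = E, P'[1] = 0, P'[2] = F, P'[3] = 9, P'[4] = 4

In CTR with a reused counter, both messages share the same keystream S_i, so C_i ⊕ C'_i = P_i ⊕ P'_i and thus P'_i = P_i ⊕ C_i ⊕ C'_i.
P'[0]: 0 ⊕ 6 ⊕ 8 = E.
P'[1]: C ⊕ E ⊕ 2 = 0.
P'[2]: C ⊕ 1 ⊕ 2 = F.
P'[3]: 9 ⊕ 0 ⊕ 0 = 9.
P'[4]: 7 ⊕ 2 ⊕ 1 = 4.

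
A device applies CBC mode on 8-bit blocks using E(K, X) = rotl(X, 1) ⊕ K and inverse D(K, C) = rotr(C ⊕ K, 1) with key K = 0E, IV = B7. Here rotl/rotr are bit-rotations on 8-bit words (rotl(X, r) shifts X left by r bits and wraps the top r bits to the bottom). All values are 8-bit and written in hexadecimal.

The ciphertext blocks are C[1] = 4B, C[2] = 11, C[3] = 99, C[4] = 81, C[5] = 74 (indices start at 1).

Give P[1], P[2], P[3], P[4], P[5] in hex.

CBC decryption: P_i = D(K, C_i) ⊕ C_{i−1}, with C_{0} = IV.
P[1]: D(K, 4B) = A2; A2 ⊕ B7 = 15.
P[2]: D(K, 11) = 8F; 8F ⊕ 4B = C4.
P[3]: D(K, 99) = CB; CB ⊕ 11 = DA.
P[4]: D(K, 81) = C7; C7 ⊕ 99 = 5E.
P[5]: D(K, 74) = 3D; 3D ⊕ 81 = BC.

P[1] = 15, P[2] = C4, P[3] = DA, P[4] = 5E, P[5] = BC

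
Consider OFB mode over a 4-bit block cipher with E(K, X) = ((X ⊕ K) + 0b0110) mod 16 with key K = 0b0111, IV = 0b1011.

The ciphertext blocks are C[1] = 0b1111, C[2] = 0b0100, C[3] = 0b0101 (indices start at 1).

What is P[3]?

P[3] = 0b0111

OFB decryption: S_i = E(K, S_{i−1}) with S_{0} = IV; P_i = C_i ⊕ S_i.
P[1]: S = E(K, 0b1011) = 0b0010; 0b1111 ⊕ 0b0010 = 0b1101.
P[2]: S = E(K, 0b0010) = 0b1011; 0b0100 ⊕ 0b1011 = 0b1111.
P[3]: S = E(K, 0b1011) = 0b0010; 0b0101 ⊕ 0b0010 = 0b0111.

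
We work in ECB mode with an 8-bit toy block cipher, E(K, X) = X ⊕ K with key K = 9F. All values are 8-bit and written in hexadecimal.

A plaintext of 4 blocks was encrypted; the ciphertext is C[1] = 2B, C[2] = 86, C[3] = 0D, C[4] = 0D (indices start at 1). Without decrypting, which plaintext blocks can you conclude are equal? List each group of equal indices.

ECB encrypts each block independently with the same key, so equal ciphertext blocks imply equal plaintext blocks.
C[3] = C[4] = 0D, so P[3] = P[4].

P[3] = P[4]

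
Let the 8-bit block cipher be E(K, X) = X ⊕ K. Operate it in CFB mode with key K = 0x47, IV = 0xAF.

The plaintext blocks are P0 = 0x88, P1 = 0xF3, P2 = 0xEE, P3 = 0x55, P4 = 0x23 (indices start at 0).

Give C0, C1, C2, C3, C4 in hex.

C0 = 0x60, C1 = 0xD4, C2 = 0x7D, C3 = 0x6F, C4 = 0x0B

CFB encryption: C_i = P_i ⊕ E(K, C_{i−1}), with C_{−1} = IV.
C0: E(K, 0xAF) = 0xE8; 0x88 ⊕ 0xE8 = 0x60.
C1: E(K, 0x60) = 0x27; 0xF3 ⊕ 0x27 = 0xD4.
C2: E(K, 0xD4) = 0x93; 0xEE ⊕ 0x93 = 0x7D.
C3: E(K, 0x7D) = 0x3A; 0x55 ⊕ 0x3A = 0x6F.
C4: E(K, 0x6F) = 0x28; 0x23 ⊕ 0x28 = 0x0B.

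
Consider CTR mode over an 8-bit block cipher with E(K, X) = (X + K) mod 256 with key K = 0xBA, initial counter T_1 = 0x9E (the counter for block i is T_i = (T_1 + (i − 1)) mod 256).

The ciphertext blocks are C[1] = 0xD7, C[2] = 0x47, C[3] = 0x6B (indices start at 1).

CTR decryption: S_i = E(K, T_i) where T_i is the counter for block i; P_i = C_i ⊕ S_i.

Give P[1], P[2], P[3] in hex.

P[1] = 0x8F, P[2] = 0x1E, P[3] = 0x31

P[1]: T = 0x9E, S = E(K, T) = 0x58; 0xD7 ⊕ 0x58 = 0x8F.
P[2]: T = 0x9F, S = E(K, T) = 0x59; 0x47 ⊕ 0x59 = 0x1E.
P[3]: T = 0xA0, S = E(K, T) = 0x5A; 0x6B ⊕ 0x5A = 0x31.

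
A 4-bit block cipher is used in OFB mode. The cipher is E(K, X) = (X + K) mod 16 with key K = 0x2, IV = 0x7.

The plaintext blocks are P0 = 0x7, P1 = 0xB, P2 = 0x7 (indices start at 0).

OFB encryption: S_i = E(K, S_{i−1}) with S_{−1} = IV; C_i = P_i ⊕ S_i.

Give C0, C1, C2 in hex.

C0: S = E(K, 0x7) = 0x9; 0x7 ⊕ 0x9 = 0xE.
C1: S = E(K, 0x9) = 0xB; 0xB ⊕ 0xB = 0x0.
C2: S = E(K, 0xB) = 0xD; 0x7 ⊕ 0xD = 0xA.

C0 = 0xE, C1 = 0x0, C2 = 0xA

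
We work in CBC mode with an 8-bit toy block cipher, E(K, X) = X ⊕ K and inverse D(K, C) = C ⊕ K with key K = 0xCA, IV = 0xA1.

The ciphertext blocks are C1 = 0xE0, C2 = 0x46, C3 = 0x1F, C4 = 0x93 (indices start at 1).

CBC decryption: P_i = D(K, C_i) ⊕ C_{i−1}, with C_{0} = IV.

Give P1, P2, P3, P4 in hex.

P1: D(K, 0xE0) = 0x2A; 0x2A ⊕ 0xA1 = 0x8B.
P2: D(K, 0x46) = 0x8C; 0x8C ⊕ 0xE0 = 0x6C.
P3: D(K, 0x1F) = 0xD5; 0xD5 ⊕ 0x46 = 0x93.
P4: D(K, 0x93) = 0x59; 0x59 ⊕ 0x1F = 0x46.

P1 = 0x8B, P2 = 0x6C, P3 = 0x93, P4 = 0x46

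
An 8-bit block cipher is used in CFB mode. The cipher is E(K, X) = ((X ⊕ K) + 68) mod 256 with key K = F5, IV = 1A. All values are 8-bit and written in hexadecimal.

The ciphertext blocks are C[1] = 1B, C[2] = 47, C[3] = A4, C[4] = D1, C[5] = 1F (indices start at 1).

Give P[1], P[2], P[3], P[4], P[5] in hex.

CFB decryption: P_i = C_i ⊕ E(K, C_{i−1}), with C_{0} = IV.
P[1]: E(K, 1A) = 57; 1B ⊕ 57 = 4C.
P[2]: E(K, 1B) = 56; 47 ⊕ 56 = 11.
P[3]: E(K, 47) = 1A; A4 ⊕ 1A = BE.
P[4]: E(K, A4) = B9; D1 ⊕ B9 = 68.
P[5]: E(K, D1) = 8C; 1F ⊕ 8C = 93.

P[1] = 4C, P[2] = 11, P[3] = BE, P[4] = 68, P[5] = 93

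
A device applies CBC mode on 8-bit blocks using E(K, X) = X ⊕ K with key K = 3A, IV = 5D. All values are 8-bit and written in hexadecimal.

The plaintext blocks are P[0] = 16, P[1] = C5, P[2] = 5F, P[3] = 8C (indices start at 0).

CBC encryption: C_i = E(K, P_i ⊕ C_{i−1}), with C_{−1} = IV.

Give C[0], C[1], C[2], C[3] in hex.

C[0]: P[0] ⊕ 5D = 4B; E(K, 4B) = 71.
C[1]: P[1] ⊕ 71 = B4; E(K, B4) = 8E.
C[2]: P[2] ⊕ 8E = D1; E(K, D1) = EB.
C[3]: P[3] ⊕ EB = 67; E(K, 67) = 5D.

C[0] = 71, C[1] = 8E, C[2] = EB, C[3] = 5D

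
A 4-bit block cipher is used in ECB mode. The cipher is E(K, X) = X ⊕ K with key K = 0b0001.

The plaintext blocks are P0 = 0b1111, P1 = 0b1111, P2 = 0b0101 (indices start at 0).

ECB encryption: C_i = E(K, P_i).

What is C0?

C0: E(K, 0b1111) = 0b1110.

C0 = 0b1110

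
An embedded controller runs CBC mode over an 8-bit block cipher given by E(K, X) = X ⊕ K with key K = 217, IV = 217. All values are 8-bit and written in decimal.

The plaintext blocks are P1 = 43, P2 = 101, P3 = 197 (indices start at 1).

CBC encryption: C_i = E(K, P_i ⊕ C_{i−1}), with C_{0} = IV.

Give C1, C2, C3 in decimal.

C1 = 43, C2 = 151, C3 = 139

C1: P1 ⊕ 217 = 242; E(K, 242) = 43.
C2: P2 ⊕ 43 = 78; E(K, 78) = 151.
C3: P3 ⊕ 151 = 82; E(K, 82) = 139.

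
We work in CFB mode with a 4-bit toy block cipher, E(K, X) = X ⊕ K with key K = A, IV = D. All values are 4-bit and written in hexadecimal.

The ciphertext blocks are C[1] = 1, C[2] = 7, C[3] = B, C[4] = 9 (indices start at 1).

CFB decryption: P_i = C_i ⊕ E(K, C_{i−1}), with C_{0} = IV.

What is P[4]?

P[4]: E(K, B) = 1; 9 ⊕ 1 = 8.

P[4] = 8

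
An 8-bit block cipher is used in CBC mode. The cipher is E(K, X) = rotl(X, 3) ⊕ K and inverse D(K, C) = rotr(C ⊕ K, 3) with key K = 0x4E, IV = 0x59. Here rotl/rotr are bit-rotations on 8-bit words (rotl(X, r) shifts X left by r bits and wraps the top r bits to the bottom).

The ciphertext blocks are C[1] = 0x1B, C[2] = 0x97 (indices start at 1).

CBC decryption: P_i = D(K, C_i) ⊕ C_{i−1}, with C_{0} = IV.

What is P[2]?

P[2]: D(K, 0x97) = 0x3B; 0x3B ⊕ 0x1B = 0x20.

P[2] = 0x20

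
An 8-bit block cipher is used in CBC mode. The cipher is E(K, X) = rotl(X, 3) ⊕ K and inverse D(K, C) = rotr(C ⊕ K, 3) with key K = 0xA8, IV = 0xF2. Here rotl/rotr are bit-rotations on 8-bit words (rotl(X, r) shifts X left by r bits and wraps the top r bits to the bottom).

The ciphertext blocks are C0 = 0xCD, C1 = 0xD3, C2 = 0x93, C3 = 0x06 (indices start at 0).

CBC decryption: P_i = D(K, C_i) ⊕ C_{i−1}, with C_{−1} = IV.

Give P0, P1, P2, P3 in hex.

P0 = 0x5E, P1 = 0xA2, P2 = 0xB4, P3 = 0x46

P0: D(K, 0xCD) = 0xAC; 0xAC ⊕ 0xF2 = 0x5E.
P1: D(K, 0xD3) = 0x6F; 0x6F ⊕ 0xCD = 0xA2.
P2: D(K, 0x93) = 0x67; 0x67 ⊕ 0xD3 = 0xB4.
P3: D(K, 0x06) = 0xD5; 0xD5 ⊕ 0x93 = 0x46.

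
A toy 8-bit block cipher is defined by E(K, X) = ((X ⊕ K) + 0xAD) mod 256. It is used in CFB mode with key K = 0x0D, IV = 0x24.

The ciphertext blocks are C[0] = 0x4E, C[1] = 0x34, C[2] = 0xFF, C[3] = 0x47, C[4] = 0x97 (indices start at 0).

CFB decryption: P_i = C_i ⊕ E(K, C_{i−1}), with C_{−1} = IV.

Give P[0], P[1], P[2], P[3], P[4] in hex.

P[0] = 0x98, P[1] = 0xC4, P[2] = 0x19, P[3] = 0xD8, P[4] = 0x60

P[0]: E(K, 0x24) = 0xD6; 0x4E ⊕ 0xD6 = 0x98.
P[1]: E(K, 0x4E) = 0xF0; 0x34 ⊕ 0xF0 = 0xC4.
P[2]: E(K, 0x34) = 0xE6; 0xFF ⊕ 0xE6 = 0x19.
P[3]: E(K, 0xFF) = 0x9F; 0x47 ⊕ 0x9F = 0xD8.
P[4]: E(K, 0x47) = 0xF7; 0x97 ⊕ 0xF7 = 0x60.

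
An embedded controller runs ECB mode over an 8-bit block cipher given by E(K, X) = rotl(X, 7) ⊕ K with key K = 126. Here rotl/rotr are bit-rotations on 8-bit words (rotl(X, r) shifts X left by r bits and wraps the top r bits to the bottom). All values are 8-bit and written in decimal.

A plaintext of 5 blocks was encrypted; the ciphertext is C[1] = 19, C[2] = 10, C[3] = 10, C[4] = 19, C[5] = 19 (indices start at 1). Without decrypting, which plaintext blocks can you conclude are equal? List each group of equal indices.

ECB encrypts each block independently with the same key, so equal ciphertext blocks imply equal plaintext blocks.
C[1] = C[4] = C[5] = 19, so P[1] = P[4] = P[5].
C[2] = C[3] = 10, so P[2] = P[3].

P[1] = P[4] = P[5]; P[2] = P[3]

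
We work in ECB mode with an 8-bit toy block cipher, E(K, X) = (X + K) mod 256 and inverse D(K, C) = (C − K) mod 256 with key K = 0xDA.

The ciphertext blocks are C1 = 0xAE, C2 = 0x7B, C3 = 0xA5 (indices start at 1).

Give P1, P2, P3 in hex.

ECB decryption: P_i = D(K, C_i).
P1: D(K, 0xAE) = 0xD4.
P2: D(K, 0x7B) = 0xA1.
P3: D(K, 0xA5) = 0xCB.

P1 = 0xD4, P2 = 0xA1, P3 = 0xCB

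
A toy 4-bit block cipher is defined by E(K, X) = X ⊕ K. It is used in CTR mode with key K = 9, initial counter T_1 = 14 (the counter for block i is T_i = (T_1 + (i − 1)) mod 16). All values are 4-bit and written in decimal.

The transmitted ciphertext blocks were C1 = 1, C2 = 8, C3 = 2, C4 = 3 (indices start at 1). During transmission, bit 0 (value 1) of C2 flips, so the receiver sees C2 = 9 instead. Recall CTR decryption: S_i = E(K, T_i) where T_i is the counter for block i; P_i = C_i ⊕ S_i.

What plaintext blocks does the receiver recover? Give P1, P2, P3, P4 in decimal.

Only C2 changed, to 9. In CTR, a change in C_i flips the same bit in P_i only; the keystream is unaffected. Decrypting the received ciphertext:
P1: T = 14, S = E(K, T) = 7; 1 ⊕ 7 = 6.
P2: T = 15, S = E(K, T) = 6; 9 ⊕ 6 = 15.
P3: T = 0, S = E(K, T) = 9; 2 ⊕ 9 = 11.
P4: T = 1, S = E(K, T) = 8; 3 ⊕ 8 = 11.
Blocks that differ from the original plaintext: P2.

P1 = 6, P2 = 15, P3 = 11, P4 = 11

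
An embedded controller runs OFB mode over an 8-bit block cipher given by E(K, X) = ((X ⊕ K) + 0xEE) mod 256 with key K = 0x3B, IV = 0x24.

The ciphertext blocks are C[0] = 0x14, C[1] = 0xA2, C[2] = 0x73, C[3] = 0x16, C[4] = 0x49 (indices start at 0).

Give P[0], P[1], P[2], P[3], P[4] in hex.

OFB decryption: S_i = E(K, S_{i−1}) with S_{−1} = IV; P_i = C_i ⊕ S_i.
P[0]: S = E(K, 0x24) = 0x0D; 0x14 ⊕ 0x0D = 0x19.
P[1]: S = E(K, 0x0D) = 0x24; 0xA2 ⊕ 0x24 = 0x86.
P[2]: S = E(K, 0x24) = 0x0D; 0x73 ⊕ 0x0D = 0x7E.
P[3]: S = E(K, 0x0D) = 0x24; 0x16 ⊕ 0x24 = 0x32.
P[4]: S = E(K, 0x24) = 0x0D; 0x49 ⊕ 0x0D = 0x44.

P[0] = 0x19, P[1] = 0x86, P[2] = 0x7E, P[3] = 0x32, P[4] = 0x44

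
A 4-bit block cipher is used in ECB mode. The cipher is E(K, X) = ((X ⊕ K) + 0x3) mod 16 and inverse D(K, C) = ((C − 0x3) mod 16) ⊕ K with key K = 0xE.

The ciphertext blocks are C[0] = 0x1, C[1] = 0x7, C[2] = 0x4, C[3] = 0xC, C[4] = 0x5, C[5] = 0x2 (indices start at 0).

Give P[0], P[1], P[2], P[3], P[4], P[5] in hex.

P[0] = 0x0, P[1] = 0xA, P[2] = 0xF, P[3] = 0x7, P[4] = 0xC, P[5] = 0x1

ECB decryption: P_i = D(K, C_i).
P[0]: D(K, 0x1) = 0x0.
P[1]: D(K, 0x7) = 0xA.
P[2]: D(K, 0x4) = 0xF.
P[3]: D(K, 0xC) = 0x7.
P[4]: D(K, 0x5) = 0xC.
P[5]: D(K, 0x2) = 0x1.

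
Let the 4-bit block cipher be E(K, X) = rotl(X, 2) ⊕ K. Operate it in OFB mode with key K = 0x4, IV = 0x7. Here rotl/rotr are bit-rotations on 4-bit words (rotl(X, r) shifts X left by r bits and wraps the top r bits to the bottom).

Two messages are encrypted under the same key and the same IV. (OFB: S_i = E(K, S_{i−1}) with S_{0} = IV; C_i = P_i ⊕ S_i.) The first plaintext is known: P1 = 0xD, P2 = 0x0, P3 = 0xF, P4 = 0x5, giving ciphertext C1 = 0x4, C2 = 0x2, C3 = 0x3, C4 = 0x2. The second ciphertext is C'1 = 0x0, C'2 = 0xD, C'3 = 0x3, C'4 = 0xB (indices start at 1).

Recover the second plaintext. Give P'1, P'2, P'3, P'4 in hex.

In OFB with a reused IV, both messages share the same keystream S_i, so C_i ⊕ C'_i = P_i ⊕ P'_i and thus P'_i = P_i ⊕ C_i ⊕ C'_i.
P'1: 0xD ⊕ 0x4 ⊕ 0x0 = 0x9.
P'2: 0x0 ⊕ 0x2 ⊕ 0xD = 0xF.
P'3: 0xF ⊕ 0x3 ⊕ 0x3 = 0xF.
P'4: 0x5 ⊕ 0x2 ⊕ 0xB = 0xC.

P'1 = 0x9, P'2 = 0xF, P'3 = 0xF, P'4 = 0xC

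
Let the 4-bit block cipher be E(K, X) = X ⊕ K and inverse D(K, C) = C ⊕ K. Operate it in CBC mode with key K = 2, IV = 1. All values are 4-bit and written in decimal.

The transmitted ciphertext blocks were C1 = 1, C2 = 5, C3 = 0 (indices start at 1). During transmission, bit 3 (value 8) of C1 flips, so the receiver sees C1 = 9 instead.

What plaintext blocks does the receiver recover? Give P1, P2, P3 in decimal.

CBC decryption: P_i = D(K, C_i) ⊕ C_{i−1}, with C_{0} = IV.
Only C1 changed, to 9. In CBC, a change in C_i garbles P_i and flips the same bit in P_{i+1}. Decrypting the received ciphertext:
P1: D(K, 9) = 11; 11 ⊕ 1 = 10.
P2: D(K, 5) = 7; 7 ⊕ 9 = 14.
P3: D(K, 0) = 2; 2 ⊕ 5 = 7.
Blocks that differ from the original plaintext: P1, P2.

P1 = 10, P2 = 14, P3 = 7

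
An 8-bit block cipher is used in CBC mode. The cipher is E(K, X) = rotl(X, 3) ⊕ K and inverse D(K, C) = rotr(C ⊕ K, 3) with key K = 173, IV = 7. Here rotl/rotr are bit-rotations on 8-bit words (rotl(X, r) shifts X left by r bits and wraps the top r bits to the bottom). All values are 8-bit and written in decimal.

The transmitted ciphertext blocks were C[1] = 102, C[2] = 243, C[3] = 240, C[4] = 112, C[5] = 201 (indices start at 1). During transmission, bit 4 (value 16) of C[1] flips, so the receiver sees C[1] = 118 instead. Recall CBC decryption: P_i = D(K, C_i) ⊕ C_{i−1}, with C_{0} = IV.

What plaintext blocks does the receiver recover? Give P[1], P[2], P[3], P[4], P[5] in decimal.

P[1] = 124, P[2] = 189, P[3] = 88, P[4] = 75, P[5] = 252

Only C[1] changed, to 118. In CBC, a change in C_i garbles P_i and flips the same bit in P_{i+1}. Decrypting the received ciphertext:
P[1]: D(K, 118) = 123; 123 ⊕ 7 = 124.
P[2]: D(K, 243) = 203; 203 ⊕ 118 = 189.
P[3]: D(K, 240) = 171; 171 ⊕ 243 = 88.
P[4]: D(K, 112) = 187; 187 ⊕ 240 = 75.
P[5]: D(K, 201) = 140; 140 ⊕ 112 = 252.
Blocks that differ from the original plaintext: P[1], P[2].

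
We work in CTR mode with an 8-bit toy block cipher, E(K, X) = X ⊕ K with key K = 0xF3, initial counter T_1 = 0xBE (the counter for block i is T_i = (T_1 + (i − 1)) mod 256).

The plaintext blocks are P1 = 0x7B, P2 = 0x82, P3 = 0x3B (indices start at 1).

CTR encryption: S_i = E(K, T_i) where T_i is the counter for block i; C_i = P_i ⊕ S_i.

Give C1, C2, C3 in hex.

C1: T = 0xBE, S = E(K, T) = 0x4D; 0x7B ⊕ 0x4D = 0x36.
C2: T = 0xBF, S = E(K, T) = 0x4C; 0x82 ⊕ 0x4C = 0xCE.
C3: T = 0xC0, S = E(K, T) = 0x33; 0x3B ⊕ 0x33 = 0x08.

C1 = 0x36, C2 = 0xCE, C3 = 0x08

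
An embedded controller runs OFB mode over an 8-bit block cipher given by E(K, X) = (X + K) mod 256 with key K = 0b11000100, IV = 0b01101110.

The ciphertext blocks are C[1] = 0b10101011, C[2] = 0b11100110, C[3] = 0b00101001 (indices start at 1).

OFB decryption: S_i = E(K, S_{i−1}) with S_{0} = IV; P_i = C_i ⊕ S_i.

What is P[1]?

P[1]: S = E(K, 0b01101110) = 0b00110010; 0b10101011 ⊕ 0b00110010 = 0b10011001.

P[1] = 0b10011001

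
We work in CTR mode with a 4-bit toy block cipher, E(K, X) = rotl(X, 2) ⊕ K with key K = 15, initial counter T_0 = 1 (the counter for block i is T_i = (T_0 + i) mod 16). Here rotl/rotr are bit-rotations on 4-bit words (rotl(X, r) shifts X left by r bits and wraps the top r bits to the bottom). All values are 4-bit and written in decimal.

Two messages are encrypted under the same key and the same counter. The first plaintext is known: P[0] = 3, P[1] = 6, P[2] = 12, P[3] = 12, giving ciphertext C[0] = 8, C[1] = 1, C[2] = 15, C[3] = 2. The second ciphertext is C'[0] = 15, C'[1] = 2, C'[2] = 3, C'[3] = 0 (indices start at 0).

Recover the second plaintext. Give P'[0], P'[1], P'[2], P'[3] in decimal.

In CTR with a reused counter, both messages share the same keystream S_i, so C_i ⊕ C'_i = P_i ⊕ P'_i and thus P'_i = P_i ⊕ C_i ⊕ C'_i.
P'[0]: 3 ⊕ 8 ⊕ 15 = 4.
P'[1]: 6 ⊕ 1 ⊕ 2 = 5.
P'[2]: 12 ⊕ 15 ⊕ 3 = 0.
P'[3]: 12 ⊕ 2 ⊕ 0 = 14.

P'[0] = 4, P'[1] = 5, P'[2] = 0, P'[3] = 14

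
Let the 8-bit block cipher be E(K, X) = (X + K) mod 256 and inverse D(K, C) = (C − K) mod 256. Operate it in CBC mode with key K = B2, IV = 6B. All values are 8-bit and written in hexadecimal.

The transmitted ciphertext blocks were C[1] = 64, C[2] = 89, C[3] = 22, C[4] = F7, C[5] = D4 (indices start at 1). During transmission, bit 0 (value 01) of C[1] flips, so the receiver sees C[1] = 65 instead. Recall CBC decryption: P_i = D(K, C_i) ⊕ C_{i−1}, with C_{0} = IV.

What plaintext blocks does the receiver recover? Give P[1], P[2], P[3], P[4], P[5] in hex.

P[1] = D8, P[2] = B2, P[3] = F9, P[4] = 67, P[5] = D5

Only C[1] changed, to 65. In CBC, a change in C_i garbles P_i and flips the same bit in P_{i+1}. Decrypting the received ciphertext:
P[1]: D(K, 65) = B3; B3 ⊕ 6B = D8.
P[2]: D(K, 89) = D7; D7 ⊕ 65 = B2.
P[3]: D(K, 22) = 70; 70 ⊕ 89 = F9.
P[4]: D(K, F7) = 45; 45 ⊕ 22 = 67.
P[5]: D(K, D4) = 22; 22 ⊕ F7 = D5.
Blocks that differ from the original plaintext: P[1], P[2].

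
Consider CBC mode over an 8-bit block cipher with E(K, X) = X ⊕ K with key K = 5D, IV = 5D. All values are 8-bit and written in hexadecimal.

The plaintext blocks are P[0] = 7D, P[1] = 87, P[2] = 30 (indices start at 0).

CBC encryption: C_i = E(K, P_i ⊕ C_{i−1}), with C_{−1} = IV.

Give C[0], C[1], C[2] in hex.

C[0] = 7D, C[1] = A7, C[2] = CA

C[0]: P[0] ⊕ 5D = 20; E(K, 20) = 7D.
C[1]: P[1] ⊕ 7D = FA; E(K, FA) = A7.
C[2]: P[2] ⊕ A7 = 97; E(K, 97) = CA.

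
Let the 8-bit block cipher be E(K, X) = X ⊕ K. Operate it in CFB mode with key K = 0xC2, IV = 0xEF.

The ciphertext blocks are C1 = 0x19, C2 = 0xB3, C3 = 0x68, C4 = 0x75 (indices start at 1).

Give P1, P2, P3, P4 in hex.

CFB decryption: P_i = C_i ⊕ E(K, C_{i−1}), with C_{0} = IV.
P1: E(K, 0xEF) = 0x2D; 0x19 ⊕ 0x2D = 0x34.
P2: E(K, 0x19) = 0xDB; 0xB3 ⊕ 0xDB = 0x68.
P3: E(K, 0xB3) = 0x71; 0x68 ⊕ 0x71 = 0x19.
P4: E(K, 0x68) = 0xAA; 0x75 ⊕ 0xAA = 0xDF.

P1 = 0x34, P2 = 0x68, P3 = 0x19, P4 = 0xDF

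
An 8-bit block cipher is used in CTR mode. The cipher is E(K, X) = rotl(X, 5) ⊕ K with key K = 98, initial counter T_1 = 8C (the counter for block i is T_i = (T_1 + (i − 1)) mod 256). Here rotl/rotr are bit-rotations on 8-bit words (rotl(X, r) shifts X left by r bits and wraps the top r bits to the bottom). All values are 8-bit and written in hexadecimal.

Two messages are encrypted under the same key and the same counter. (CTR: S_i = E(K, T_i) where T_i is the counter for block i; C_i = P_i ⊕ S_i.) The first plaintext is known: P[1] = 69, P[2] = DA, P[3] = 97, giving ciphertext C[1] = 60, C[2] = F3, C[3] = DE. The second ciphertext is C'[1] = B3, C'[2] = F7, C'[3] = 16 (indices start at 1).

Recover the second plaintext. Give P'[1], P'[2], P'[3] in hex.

P'[1] = BA, P'[2] = DE, P'[3] = 5F

In CTR with a reused counter, both messages share the same keystream S_i, so C_i ⊕ C'_i = P_i ⊕ P'_i and thus P'_i = P_i ⊕ C_i ⊕ C'_i.
P'[1]: 69 ⊕ 60 ⊕ B3 = BA.
P'[2]: DA ⊕ F3 ⊕ F7 = DE.
P'[3]: 97 ⊕ DE ⊕ 16 = 5F.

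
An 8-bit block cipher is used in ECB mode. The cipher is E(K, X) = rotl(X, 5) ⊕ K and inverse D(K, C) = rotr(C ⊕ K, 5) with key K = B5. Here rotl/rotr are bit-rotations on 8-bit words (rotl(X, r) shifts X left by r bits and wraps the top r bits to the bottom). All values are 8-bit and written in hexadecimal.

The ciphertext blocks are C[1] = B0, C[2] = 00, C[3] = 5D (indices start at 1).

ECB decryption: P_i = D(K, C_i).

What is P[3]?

P[3] = 47

P[3]: D(K, 5D) = 47.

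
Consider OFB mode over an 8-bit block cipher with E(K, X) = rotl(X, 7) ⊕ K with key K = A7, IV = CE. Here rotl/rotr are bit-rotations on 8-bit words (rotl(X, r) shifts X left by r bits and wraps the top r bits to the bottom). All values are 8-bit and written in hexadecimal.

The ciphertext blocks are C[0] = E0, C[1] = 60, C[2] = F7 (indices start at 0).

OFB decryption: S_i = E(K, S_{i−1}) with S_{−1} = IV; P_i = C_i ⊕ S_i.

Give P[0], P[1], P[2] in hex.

P[0] = 20, P[1] = A7, P[2] = B3

P[0]: S = E(K, CE) = C0; E0 ⊕ C0 = 20.
P[1]: S = E(K, C0) = C7; 60 ⊕ C7 = A7.
P[2]: S = E(K, C7) = 44; F7 ⊕ 44 = B3.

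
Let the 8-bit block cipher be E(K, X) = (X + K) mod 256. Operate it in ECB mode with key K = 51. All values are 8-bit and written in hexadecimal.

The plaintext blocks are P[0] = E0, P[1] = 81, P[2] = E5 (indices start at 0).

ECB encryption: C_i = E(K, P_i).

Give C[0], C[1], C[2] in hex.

C[0] = 31, C[1] = D2, C[2] = 36

C[0]: E(K, E0) = 31.
C[1]: E(K, 81) = D2.
C[2]: E(K, E5) = 36.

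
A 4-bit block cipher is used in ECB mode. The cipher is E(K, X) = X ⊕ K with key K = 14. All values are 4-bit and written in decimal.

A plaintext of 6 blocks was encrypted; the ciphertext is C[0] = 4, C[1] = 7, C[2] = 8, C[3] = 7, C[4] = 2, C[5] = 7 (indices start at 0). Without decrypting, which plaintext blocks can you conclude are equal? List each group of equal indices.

P[1] = P[3] = P[5]

ECB encrypts each block independently with the same key, so equal ciphertext blocks imply equal plaintext blocks.
C[1] = C[3] = C[5] = 7, so P[1] = P[3] = P[5].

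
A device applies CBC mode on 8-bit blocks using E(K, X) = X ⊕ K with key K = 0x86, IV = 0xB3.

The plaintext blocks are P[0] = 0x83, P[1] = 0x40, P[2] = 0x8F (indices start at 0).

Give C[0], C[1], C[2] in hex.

C[0] = 0xB6, C[1] = 0x70, C[2] = 0x79

CBC encryption: C_i = E(K, P_i ⊕ C_{i−1}), with C_{−1} = IV.
C[0]: P[0] ⊕ 0xB3 = 0x30; E(K, 0x30) = 0xB6.
C[1]: P[1] ⊕ 0xB6 = 0xF6; E(K, 0xF6) = 0x70.
C[2]: P[2] ⊕ 0x70 = 0xFF; E(K, 0xFF) = 0x79.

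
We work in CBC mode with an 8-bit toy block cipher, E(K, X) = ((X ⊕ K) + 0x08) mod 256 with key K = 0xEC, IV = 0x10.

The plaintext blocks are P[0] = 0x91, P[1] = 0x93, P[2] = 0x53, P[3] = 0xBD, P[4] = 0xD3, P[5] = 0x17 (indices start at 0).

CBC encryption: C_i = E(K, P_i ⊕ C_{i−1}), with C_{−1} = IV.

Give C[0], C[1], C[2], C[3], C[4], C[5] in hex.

C[0]: P[0] ⊕ 0x10 = 0x81; E(K, 0x81) = 0x75.
C[1]: P[1] ⊕ 0x75 = 0xE6; E(K, 0xE6) = 0x12.
C[2]: P[2] ⊕ 0x12 = 0x41; E(K, 0x41) = 0xB5.
C[3]: P[3] ⊕ 0xB5 = 0x08; E(K, 0x08) = 0xEC.
C[4]: P[4] ⊕ 0xEC = 0x3F; E(K, 0x3F) = 0xDB.
C[5]: P[5] ⊕ 0xDB = 0xCC; E(K, 0xCC) = 0x28.

C[0] = 0x75, C[1] = 0x12, C[2] = 0xB5, C[3] = 0xEC, C[4] = 0xDB, C[5] = 0x28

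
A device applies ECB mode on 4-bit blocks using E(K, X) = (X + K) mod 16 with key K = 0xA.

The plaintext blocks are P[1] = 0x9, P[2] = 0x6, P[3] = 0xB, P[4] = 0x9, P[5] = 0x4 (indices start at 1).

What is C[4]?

C[4] = 0x3

ECB encryption: C_i = E(K, P_i).
C[4]: E(K, 0x9) = 0x3.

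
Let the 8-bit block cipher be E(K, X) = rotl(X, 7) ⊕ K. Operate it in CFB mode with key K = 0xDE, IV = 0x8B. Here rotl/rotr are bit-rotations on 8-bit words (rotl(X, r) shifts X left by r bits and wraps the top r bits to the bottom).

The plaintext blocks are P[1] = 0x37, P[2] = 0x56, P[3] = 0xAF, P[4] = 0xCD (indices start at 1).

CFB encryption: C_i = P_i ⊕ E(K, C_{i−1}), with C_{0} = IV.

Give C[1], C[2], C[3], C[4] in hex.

C[1] = 0x2C, C[2] = 0x9E, C[3] = 0x3E, C[4] = 0x0C

C[1]: E(K, 0x8B) = 0x1B; 0x37 ⊕ 0x1B = 0x2C.
C[2]: E(K, 0x2C) = 0xC8; 0x56 ⊕ 0xC8 = 0x9E.
C[3]: E(K, 0x9E) = 0x91; 0xAF ⊕ 0x91 = 0x3E.
C[4]: E(K, 0x3E) = 0xC1; 0xCD ⊕ 0xC1 = 0x0C.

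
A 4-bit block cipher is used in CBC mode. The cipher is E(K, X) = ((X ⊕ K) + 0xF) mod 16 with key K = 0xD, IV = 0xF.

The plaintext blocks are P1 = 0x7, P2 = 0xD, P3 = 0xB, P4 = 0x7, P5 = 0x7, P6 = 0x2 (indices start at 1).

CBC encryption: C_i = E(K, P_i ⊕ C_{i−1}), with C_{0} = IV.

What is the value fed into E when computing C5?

0xA

C1: P1 ⊕ 0xF = 0x8; E(K, 0x8) = 0x4.
C2: P2 ⊕ 0x4 = 0x9; E(K, 0x9) = 0x3.
C3: P3 ⊕ 0x3 = 0x8; E(K, 0x8) = 0x4.
C4: P4 ⊕ 0x4 = 0x3; E(K, 0x3) = 0xD.
C5: P5 ⊕ 0xD = 0xA; E(K, 0xA) = 0x6.
So the input to E for block 5 is 0xA.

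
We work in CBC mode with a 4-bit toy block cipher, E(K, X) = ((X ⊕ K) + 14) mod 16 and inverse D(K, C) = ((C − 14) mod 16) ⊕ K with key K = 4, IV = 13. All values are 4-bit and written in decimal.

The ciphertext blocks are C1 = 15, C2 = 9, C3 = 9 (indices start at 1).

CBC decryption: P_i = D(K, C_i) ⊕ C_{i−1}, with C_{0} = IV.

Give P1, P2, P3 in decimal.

P1: D(K, 15) = 5; 5 ⊕ 13 = 8.
P2: D(K, 9) = 15; 15 ⊕ 15 = 0.
P3: D(K, 9) = 15; 15 ⊕ 9 = 6.

P1 = 8, P2 = 0, P3 = 6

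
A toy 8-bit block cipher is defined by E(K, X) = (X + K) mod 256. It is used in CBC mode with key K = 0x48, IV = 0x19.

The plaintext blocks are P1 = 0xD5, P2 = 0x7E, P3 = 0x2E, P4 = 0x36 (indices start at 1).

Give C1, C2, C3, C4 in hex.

CBC encryption: C_i = E(K, P_i ⊕ C_{i−1}), with C_{0} = IV.
C1: P1 ⊕ 0x19 = 0xCC; E(K, 0xCC) = 0x14.
C2: P2 ⊕ 0x14 = 0x6A; E(K, 0x6A) = 0xB2.
C3: P3 ⊕ 0xB2 = 0x9C; E(K, 0x9C) = 0xE4.
C4: P4 ⊕ 0xE4 = 0xD2; E(K, 0xD2) = 0x1A.

C1 = 0x14, C2 = 0xB2, C3 = 0xE4, C4 = 0x1A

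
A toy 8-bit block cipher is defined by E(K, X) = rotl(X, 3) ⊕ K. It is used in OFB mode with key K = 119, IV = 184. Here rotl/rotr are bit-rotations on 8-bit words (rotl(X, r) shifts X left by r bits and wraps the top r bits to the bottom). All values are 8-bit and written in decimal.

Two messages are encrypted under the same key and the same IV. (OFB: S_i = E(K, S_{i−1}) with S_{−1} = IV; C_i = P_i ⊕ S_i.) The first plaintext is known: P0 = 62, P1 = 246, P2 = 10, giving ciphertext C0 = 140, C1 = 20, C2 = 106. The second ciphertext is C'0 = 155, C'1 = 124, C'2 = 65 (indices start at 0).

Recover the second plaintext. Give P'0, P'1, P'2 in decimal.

In OFB with a reused IV, both messages share the same keystream S_i, so C_i ⊕ C'_i = P_i ⊕ P'_i and thus P'_i = P_i ⊕ C_i ⊕ C'_i.
P'0: 62 ⊕ 140 ⊕ 155 = 41.
P'1: 246 ⊕ 20 ⊕ 124 = 158.
P'2: 10 ⊕ 106 ⊕ 65 = 33.

P'0 = 41, P'1 = 158, P'2 = 33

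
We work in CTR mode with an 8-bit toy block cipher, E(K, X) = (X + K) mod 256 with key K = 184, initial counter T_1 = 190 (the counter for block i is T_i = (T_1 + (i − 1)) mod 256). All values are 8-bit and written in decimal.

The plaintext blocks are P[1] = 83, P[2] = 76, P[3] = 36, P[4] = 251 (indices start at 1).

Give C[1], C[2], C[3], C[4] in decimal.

CTR encryption: S_i = E(K, T_i) where T_i is the counter for block i; C_i = P_i ⊕ S_i.
C[1]: T = 190, S = E(K, T) = 118; 83 ⊕ 118 = 37.
C[2]: T = 191, S = E(K, T) = 119; 76 ⊕ 119 = 59.
C[3]: T = 192, S = E(K, T) = 120; 36 ⊕ 120 = 92.
C[4]: T = 193, S = E(K, T) = 121; 251 ⊕ 121 = 130.

C[1] = 37, C[2] = 59, C[3] = 92, C[4] = 130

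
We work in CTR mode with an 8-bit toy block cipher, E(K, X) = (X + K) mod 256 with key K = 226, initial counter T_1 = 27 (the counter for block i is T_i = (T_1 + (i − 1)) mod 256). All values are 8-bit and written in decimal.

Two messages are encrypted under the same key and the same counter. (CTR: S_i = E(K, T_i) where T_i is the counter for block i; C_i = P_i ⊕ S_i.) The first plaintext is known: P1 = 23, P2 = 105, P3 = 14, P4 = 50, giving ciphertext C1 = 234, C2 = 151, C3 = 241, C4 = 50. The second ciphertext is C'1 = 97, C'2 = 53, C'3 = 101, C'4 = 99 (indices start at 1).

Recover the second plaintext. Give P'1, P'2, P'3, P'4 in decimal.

In CTR with a reused counter, both messages share the same keystream S_i, so C_i ⊕ C'_i = P_i ⊕ P'_i and thus P'_i = P_i ⊕ C_i ⊕ C'_i.
P'1: 23 ⊕ 234 ⊕ 97 = 156.
P'2: 105 ⊕ 151 ⊕ 53 = 203.
P'3: 14 ⊕ 241 ⊕ 101 = 154.
P'4: 50 ⊕ 50 ⊕ 99 = 99.

P'1 = 156, P'2 = 203, P'3 = 154, P'4 = 99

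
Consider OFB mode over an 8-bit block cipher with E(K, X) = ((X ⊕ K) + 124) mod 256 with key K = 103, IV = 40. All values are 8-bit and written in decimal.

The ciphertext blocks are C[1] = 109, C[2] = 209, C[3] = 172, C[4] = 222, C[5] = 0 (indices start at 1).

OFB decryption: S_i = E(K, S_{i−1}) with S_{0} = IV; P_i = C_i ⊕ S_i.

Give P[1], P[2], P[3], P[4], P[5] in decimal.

P[1] = 166, P[2] = 249, P[3] = 103, P[4] = 246, P[5] = 203

P[1]: S = E(K, 40) = 203; 109 ⊕ 203 = 166.
P[2]: S = E(K, 203) = 40; 209 ⊕ 40 = 249.
P[3]: S = E(K, 40) = 203; 172 ⊕ 203 = 103.
P[4]: S = E(K, 203) = 40; 222 ⊕ 40 = 246.
P[5]: S = E(K, 40) = 203; 0 ⊕ 203 = 203.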